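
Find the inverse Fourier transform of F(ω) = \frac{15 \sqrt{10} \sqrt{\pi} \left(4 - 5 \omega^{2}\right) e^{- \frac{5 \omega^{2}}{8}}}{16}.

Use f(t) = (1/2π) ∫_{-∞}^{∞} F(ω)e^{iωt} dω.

f(t) = 6 t^{2} e^{- \frac{2 t^{2}}{5}}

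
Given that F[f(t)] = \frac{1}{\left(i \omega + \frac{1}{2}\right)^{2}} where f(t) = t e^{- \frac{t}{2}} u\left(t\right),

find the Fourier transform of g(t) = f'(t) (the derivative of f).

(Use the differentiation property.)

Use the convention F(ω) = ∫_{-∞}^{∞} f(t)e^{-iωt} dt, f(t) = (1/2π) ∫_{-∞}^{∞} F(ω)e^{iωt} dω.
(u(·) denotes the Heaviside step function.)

F[g](ω) = \frac{4 i \omega}{\left(2 i \omega + 1\right)^{2}}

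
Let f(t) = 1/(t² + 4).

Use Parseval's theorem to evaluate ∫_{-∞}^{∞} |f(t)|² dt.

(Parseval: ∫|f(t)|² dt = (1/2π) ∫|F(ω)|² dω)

∫|f(t)|² dt = \frac{\pi}{16}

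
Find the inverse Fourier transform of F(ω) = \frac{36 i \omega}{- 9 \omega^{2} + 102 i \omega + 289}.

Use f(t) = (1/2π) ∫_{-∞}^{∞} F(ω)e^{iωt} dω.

f(t) = 4 \left(1 - \frac{17 t}{3}\right) e^{- \frac{17 t}{3}} u\left(t\right)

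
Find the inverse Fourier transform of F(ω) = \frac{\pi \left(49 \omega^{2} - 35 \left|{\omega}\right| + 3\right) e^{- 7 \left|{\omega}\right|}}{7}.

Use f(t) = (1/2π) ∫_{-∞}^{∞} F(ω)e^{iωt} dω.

f(t) = \frac{8 t^{4}}{\left(t^{2} + 49\right)^{3}}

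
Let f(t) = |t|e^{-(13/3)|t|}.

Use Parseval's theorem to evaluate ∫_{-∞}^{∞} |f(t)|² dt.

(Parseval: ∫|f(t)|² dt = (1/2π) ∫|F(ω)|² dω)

∫|f(t)|² dt = \frac{27}{4394}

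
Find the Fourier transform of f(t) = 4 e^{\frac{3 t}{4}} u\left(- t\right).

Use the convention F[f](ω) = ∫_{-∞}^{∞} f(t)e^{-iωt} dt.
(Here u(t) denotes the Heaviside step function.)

F(ω) = - \frac{16}{4 i \omega - 3}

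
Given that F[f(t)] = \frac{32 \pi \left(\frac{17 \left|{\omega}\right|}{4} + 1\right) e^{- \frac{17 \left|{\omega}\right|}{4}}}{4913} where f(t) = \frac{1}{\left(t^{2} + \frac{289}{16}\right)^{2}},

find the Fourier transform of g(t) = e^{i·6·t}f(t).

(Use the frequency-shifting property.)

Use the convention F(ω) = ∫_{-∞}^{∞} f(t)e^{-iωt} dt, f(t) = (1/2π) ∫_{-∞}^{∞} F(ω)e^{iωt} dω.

F[g](ω) = \frac{8 \pi \left(17 \left|{\omega - 6}\right| + 4\right) e^{- \frac{17 \left|{\omega - 6}\right|}{4}}}{4913}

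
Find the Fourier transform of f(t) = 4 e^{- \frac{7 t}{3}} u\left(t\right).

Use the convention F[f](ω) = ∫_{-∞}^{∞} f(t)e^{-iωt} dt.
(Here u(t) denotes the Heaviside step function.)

F(ω) = \frac{12}{3 i \omega + 7}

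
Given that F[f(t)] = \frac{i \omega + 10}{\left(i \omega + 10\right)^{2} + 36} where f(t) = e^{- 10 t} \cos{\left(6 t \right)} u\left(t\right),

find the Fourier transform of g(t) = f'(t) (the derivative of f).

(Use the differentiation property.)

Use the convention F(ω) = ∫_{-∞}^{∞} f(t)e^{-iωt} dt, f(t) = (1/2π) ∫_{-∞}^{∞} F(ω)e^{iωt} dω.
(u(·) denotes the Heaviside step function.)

F[g](ω) = \frac{i \omega \left(i \omega + 10\right)}{\left(i \omega + 10\right)^{2} + 36}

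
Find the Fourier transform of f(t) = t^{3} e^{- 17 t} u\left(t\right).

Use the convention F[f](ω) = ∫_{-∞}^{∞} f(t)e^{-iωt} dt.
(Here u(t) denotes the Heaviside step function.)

F(ω) = \frac{6}{\left(i \omega + 17\right)^{4}}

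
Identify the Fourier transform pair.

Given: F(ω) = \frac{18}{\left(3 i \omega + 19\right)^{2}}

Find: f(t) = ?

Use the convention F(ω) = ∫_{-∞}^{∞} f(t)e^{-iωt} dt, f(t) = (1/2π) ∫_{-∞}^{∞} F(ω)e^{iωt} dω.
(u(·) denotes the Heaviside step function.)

f(t) = 2 t e^{- \frac{19 t}{3}} u\left(t\right)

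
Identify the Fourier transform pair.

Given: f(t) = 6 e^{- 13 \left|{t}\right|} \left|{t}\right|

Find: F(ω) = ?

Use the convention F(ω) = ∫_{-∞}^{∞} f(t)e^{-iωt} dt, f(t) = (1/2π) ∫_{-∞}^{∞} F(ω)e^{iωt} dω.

F(ω) = \frac{12 \left(169 - \omega^{2}\right)}{\left(\omega^{2} + 169\right)^{2}}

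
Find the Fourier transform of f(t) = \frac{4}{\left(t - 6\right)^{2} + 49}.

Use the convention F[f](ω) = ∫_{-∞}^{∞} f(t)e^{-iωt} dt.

F(ω) = \frac{4 \pi e^{- 6 i \omega - 7 \left|{\omega}\right|}}{7}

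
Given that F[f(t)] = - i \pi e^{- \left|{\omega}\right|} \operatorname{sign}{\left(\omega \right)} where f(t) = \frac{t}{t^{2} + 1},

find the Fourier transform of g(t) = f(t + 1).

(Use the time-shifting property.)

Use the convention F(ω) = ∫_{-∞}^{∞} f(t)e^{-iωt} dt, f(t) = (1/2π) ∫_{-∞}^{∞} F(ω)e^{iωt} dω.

F[g](ω) = - i \pi e^{i \omega} e^{- \left|{\omega}\right|} \operatorname{sign}{\left(\omega \right)}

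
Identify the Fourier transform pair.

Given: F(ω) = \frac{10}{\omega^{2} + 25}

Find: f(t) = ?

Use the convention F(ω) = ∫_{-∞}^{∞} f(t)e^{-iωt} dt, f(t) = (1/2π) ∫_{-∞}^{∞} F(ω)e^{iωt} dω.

f(t) = e^{- 5 \left|{t}\right|}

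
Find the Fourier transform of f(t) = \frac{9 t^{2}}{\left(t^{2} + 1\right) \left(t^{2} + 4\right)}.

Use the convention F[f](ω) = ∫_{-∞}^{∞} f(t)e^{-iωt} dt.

F(ω) = 3 \pi \left(2 - e^{\left|{\omega}\right|}\right) e^{- 2 \left|{\omega}\right|}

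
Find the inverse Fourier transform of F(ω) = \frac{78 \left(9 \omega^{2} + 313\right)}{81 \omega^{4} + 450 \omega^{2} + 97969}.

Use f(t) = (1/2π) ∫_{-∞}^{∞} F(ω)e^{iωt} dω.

f(t) = e^{- \frac{13 \left|{t}\right|}{3}} \cos{\left(4 \left|{t}\right| \right)}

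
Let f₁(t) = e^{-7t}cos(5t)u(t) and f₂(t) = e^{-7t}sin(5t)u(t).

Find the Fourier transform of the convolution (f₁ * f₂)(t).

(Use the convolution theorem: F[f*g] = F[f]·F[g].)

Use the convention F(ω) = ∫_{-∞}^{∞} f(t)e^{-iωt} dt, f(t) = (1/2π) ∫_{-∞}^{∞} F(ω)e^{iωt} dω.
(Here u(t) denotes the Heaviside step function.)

F[f₁*f₂](ω) = \frac{5 \left(i \omega + 7\right)}{\left(\left(i \omega + 7\right)^{2} + 25\right)^{2}}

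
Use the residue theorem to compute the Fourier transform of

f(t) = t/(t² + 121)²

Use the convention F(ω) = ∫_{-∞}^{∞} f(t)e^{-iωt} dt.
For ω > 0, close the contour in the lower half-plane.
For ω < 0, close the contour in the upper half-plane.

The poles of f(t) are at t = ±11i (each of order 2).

Let g(z) = f(z)e^{-iωz}; for large |z| the factor e^{-iωz} decays in the lower half-plane when ω > 0 and in the upper half-plane when ω < 0.

Case ω > 0 (lower half-plane, clockwise contour ⇒ F(ω) = -2πi·ΣRes):
  Res_{z = - 11 i} g(z) = \frac{\omega e^{- 11 \omega}}{44} (pole of order 2)
  F(ω) = -2πi·ΣRes = - \frac{i \pi \omega e^{- 11 \omega}}{22}

Case ω < 0 (upper half-plane, counterclockwise contour ⇒ F(ω) = +2πi·ΣRes):
  Res_{z = 11 i} g(z) = - \frac{\omega e^{11 \omega}}{44} (pole of order 2)
  F(ω) = 2πi·ΣRes = - \frac{i \pi \omega e^{11 \omega}}{22}

Both cases combine into a single formula in |ω|:

F(ω) = - \frac{i \pi \omega e^{- 11 \left|{\omega}\right|}}{22}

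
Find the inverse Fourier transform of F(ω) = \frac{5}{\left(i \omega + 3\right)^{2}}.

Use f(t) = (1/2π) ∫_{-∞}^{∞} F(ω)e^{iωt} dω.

f(t) = 5 t e^{- 3 t} u\left(t\right)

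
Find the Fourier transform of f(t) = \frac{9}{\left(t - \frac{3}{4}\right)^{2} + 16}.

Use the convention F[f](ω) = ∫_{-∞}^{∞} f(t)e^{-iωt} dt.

F(ω) = \frac{9 \pi e^{- \frac{3 i \omega}{4} - 4 \left|{\omega}\right|}}{4}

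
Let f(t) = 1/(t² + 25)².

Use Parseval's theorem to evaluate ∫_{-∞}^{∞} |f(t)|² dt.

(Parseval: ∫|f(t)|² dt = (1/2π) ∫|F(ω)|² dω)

∫|f(t)|² dt = \frac{\pi}{250000}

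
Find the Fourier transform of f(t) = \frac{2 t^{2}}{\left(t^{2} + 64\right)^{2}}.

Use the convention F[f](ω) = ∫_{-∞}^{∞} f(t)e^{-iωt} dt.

F(ω) = \frac{\pi \left(1 - 8 \left|{\omega}\right|\right) e^{- 8 \left|{\omega}\right|}}{8}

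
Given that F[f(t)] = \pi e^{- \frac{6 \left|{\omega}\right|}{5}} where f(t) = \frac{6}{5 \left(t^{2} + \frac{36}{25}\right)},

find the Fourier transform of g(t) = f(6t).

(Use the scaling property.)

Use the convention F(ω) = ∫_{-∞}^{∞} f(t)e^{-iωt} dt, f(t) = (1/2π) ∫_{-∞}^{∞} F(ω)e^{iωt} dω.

F[g](ω) = \frac{\pi e^{- \frac{\left|{\omega}\right|}{5}}}{6}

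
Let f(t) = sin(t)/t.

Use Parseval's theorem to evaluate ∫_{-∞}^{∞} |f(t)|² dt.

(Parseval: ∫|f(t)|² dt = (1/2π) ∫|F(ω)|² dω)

∫|f(t)|² dt = \pi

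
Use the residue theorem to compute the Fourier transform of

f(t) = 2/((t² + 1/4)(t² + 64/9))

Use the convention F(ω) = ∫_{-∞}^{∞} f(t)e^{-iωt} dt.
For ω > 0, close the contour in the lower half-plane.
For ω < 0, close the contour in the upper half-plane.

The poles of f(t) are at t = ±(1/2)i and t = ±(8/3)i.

Let g(z) = f(z)e^{-iωz}; for large |z| the factor e^{-iωz} decays in the lower half-plane when ω > 0 and in the upper half-plane when ω < 0.

Case ω > 0 (lower half-plane, clockwise contour ⇒ F(ω) = -2πi·ΣRes):
  Res_{z = - \frac{i}{2}} g(z) = \frac{72 i e^{- \frac{\omega}{2}}}{247}
  Res_{z = - \frac{8 i}{3}} g(z) = - \frac{27 i e^{- \frac{8 \omega}{3}}}{494}
  F(ω) = -2πi·ΣRes = \frac{144 \pi e^{- \frac{\omega}{2}}}{247} - \frac{27 \pi e^{- \frac{8 \omega}{3}}}{247}

Case ω < 0 (upper half-plane, counterclockwise contour ⇒ F(ω) = +2πi·ΣRes):
  Res_{z = \frac{i}{2}} g(z) = - \frac{72 i e^{\frac{\omega}{2}}}{247}
  Res_{z = \frac{8 i}{3}} g(z) = \frac{27 i e^{\frac{8 \omega}{3}}}{494}
  F(ω) = 2πi·ΣRes = \frac{9 \pi \left(- 3 e^{\frac{8 \omega}{3}} + 16 e^{\frac{\omega}{2}}\right)}{247}

Both cases combine into a single formula in |ω|:

F(ω) = \frac{144 \pi e^{- \frac{\left|{\omega}\right|}{2}}}{247} - \frac{27 \pi e^{- \frac{8 \left|{\omega}\right|}{3}}}{247}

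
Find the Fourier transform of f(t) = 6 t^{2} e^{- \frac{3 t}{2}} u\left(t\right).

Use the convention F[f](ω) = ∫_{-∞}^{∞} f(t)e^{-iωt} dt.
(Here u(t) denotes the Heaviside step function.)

F(ω) = \frac{96}{\left(2 i \omega + 3\right)^{3}}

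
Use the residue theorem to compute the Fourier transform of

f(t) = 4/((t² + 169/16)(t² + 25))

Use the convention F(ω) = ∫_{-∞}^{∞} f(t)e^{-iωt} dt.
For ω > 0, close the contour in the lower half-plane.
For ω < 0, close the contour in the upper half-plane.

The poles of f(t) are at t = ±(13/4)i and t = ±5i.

Let g(z) = f(z)e^{-iωz}; for large |z| the factor e^{-iωz} decays in the lower half-plane when ω > 0 and in the upper half-plane when ω < 0.

Case ω > 0 (lower half-plane, clockwise contour ⇒ F(ω) = -2πi·ΣRes):
  Res_{z = - \frac{13 i}{4}} g(z) = \frac{128 i e^{- \frac{13 \omega}{4}}}{3003}
  Res_{z = - 5 i} g(z) = - \frac{32 i e^{- 5 \omega}}{1155}
  F(ω) = -2πi·ΣRes = - \frac{64 \pi e^{- 5 \omega}}{1155} + \frac{256 \pi e^{- \frac{13 \omega}{4}}}{3003}

Case ω < 0 (upper half-plane, counterclockwise contour ⇒ F(ω) = +2πi·ΣRes):
  Res_{z = \frac{13 i}{4}} g(z) = - \frac{128 i e^{\frac{13 \omega}{4}}}{3003}
  Res_{z = 5 i} g(z) = \frac{32 i e^{5 \omega}}{1155}
  F(ω) = 2πi·ΣRes = \frac{64 \pi \left(20 e^{\frac{13 \omega}{4}} - 13 e^{5 \omega}\right)}{15015}

Both cases combine into a single formula in |ω|:

F(ω) = - \frac{64 \pi e^{- 5 \left|{\omega}\right|}}{1155} + \frac{256 \pi e^{- \frac{13 \left|{\omega}\right|}{4}}}{3003}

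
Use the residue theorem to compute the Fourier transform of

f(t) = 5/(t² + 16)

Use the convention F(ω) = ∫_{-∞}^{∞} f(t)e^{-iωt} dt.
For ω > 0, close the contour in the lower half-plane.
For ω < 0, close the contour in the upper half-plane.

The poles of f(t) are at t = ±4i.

Let g(z) = f(z)e^{-iωz}; for large |z| the factor e^{-iωz} decays in the lower half-plane when ω > 0 and in the upper half-plane when ω < 0.

Case ω > 0 (lower half-plane, clockwise contour ⇒ F(ω) = -2πi·ΣRes):
  Res_{z = - 4 i} g(z) = \frac{5 i e^{- 4 \omega}}{8}
  F(ω) = -2πi·ΣRes = \frac{5 \pi e^{- 4 \omega}}{4}

Case ω < 0 (upper half-plane, counterclockwise contour ⇒ F(ω) = +2πi·ΣRes):
  Res_{z = 4 i} g(z) = - \frac{5 i e^{4 \omega}}{8}
  F(ω) = 2πi·ΣRes = \frac{5 \pi e^{4 \omega}}{4}

Both cases combine into a single formula in |ω|:

F(ω) = \frac{5 \pi e^{- 4 \left|{\omega}\right|}}{4}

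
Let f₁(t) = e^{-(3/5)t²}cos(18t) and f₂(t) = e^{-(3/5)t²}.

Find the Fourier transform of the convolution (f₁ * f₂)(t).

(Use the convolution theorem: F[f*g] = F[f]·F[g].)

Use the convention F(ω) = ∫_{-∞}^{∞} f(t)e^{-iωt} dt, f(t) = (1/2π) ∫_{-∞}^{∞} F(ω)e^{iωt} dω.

F[f₁*f₂](ω) = \frac{5 \pi \left(e^{30 \omega} + 1\right) e^{- \frac{5 \omega^{2}}{6} - 15 \omega - 135}}{6}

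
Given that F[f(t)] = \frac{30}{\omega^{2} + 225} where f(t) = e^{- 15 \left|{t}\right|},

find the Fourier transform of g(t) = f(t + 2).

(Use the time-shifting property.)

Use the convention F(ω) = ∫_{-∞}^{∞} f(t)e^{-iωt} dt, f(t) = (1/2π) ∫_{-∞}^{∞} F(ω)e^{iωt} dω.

F[g](ω) = \frac{30 e^{2 i \omega}}{\omega^{2} + 225}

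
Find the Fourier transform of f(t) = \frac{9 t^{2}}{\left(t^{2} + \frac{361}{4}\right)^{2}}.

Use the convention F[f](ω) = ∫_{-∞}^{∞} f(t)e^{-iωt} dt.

F(ω) = \frac{9 \pi \left(2 - 19 \left|{\omega}\right|\right) e^{- \frac{19 \left|{\omega}\right|}{2}}}{38}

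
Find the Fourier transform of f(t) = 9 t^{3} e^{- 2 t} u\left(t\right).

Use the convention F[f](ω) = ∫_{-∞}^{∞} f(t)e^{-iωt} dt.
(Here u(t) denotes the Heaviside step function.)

F(ω) = \frac{54}{\left(i \omega + 2\right)^{4}}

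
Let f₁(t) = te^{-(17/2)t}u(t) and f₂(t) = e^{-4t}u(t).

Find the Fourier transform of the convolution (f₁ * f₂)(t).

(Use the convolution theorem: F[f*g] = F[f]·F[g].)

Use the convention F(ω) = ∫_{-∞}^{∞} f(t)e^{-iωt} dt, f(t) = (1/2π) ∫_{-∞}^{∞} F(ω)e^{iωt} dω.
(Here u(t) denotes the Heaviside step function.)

F[f₁*f₂](ω) = \frac{4}{\left(i \omega + 4\right) \left(2 i \omega + 17\right)^{2}}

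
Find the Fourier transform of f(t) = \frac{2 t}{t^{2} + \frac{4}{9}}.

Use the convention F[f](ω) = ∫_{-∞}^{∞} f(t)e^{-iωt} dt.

F(ω) = - 2 i \pi e^{- \frac{2 \left|{\omega}\right|}{3}} \operatorname{sign}{\left(\omega \right)}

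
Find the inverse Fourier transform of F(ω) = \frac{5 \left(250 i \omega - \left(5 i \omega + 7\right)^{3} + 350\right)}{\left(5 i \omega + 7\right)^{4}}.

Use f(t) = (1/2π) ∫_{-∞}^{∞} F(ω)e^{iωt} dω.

f(t) = \left(t^{2} - 1\right) e^{- \frac{7 t}{5}} u\left(t\right)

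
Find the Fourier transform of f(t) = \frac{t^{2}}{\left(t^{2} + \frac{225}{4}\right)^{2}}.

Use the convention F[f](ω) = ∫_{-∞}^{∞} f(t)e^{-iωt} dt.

F(ω) = \frac{\pi \left(2 - 15 \left|{\omega}\right|\right) e^{- \frac{15 \left|{\omega}\right|}{2}}}{30}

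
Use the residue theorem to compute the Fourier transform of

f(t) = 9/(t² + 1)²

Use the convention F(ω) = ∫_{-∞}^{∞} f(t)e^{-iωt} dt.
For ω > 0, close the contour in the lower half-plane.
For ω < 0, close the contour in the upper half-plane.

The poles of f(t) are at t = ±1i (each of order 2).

Let g(z) = f(z)e^{-iωz}; for large |z| the factor e^{-iωz} decays in the lower half-plane when ω > 0 and in the upper half-plane when ω < 0.

Case ω > 0 (lower half-plane, clockwise contour ⇒ F(ω) = -2πi·ΣRes):
  Res_{z = - i} g(z) = \frac{9 i \left(\omega + 1\right) e^{- \omega}}{4} (pole of order 2)
  F(ω) = -2πi·ΣRes = \frac{9 \pi \left(\omega + 1\right) e^{- \omega}}{2}

Case ω < 0 (upper half-plane, counterclockwise contour ⇒ F(ω) = +2πi·ΣRes):
  Res_{z = i} g(z) = \frac{9 i \left(\omega - 1\right) e^{\omega}}{4} (pole of order 2)
  F(ω) = 2πi·ΣRes = \frac{9 \pi \left(1 - \omega\right) e^{\omega}}{2}

Both cases combine into a single formula in |ω|:

F(ω) = \frac{9 \pi \left(\left|{\omega}\right| + 1\right) e^{- \left|{\omega}\right|}}{2}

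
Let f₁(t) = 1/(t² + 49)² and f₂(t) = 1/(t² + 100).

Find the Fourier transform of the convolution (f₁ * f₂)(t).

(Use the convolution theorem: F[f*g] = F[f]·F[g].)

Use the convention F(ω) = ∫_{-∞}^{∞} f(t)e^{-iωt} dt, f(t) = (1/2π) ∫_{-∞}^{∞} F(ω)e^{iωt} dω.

F[f₁*f₂](ω) = \frac{\pi^{2} \left(7 \left|{\omega}\right| + 1\right) e^{- 17 \left|{\omega}\right|}}{6860}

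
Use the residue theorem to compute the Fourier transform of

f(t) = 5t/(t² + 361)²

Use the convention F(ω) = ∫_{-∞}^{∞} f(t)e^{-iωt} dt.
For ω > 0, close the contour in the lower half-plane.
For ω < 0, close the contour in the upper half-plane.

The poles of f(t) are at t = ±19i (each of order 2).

Let g(z) = f(z)e^{-iωz}; for large |z| the factor e^{-iωz} decays in the lower half-plane when ω > 0 and in the upper half-plane when ω < 0.

Case ω > 0 (lower half-plane, clockwise contour ⇒ F(ω) = -2πi·ΣRes):
  Res_{z = - 19 i} g(z) = \frac{5 \omega e^{- 19 \omega}}{76} (pole of order 2)
  F(ω) = -2πi·ΣRes = - \frac{5 i \pi \omega e^{- 19 \omega}}{38}

Case ω < 0 (upper half-plane, counterclockwise contour ⇒ F(ω) = +2πi·ΣRes):
  Res_{z = 19 i} g(z) = - \frac{5 \omega e^{19 \omega}}{76} (pole of order 2)
  F(ω) = 2πi·ΣRes = - \frac{5 i \pi \omega e^{19 \omega}}{38}

Both cases combine into a single formula in |ω|:

F(ω) = - \frac{5 i \pi \omega e^{- 19 \left|{\omega}\right|}}{38}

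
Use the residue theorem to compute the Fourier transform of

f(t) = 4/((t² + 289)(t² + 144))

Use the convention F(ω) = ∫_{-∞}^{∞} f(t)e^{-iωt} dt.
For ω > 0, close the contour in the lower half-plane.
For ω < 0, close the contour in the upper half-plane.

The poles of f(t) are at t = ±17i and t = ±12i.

Let g(z) = f(z)e^{-iωz}; for large |z| the factor e^{-iωz} decays in the lower half-plane when ω > 0 and in the upper half-plane when ω < 0.

Case ω > 0 (lower half-plane, clockwise contour ⇒ F(ω) = -2πi·ΣRes):
  Res_{z = - 17 i} g(z) = - \frac{2 i e^{- 17 \omega}}{2465}
  Res_{z = - 12 i} g(z) = \frac{i e^{- 12 \omega}}{870}
  F(ω) = -2πi·ΣRes = \frac{\pi \left(17 e^{5 \omega} - 12\right) e^{- 17 \omega}}{7395}

Case ω < 0 (upper half-plane, counterclockwise contour ⇒ F(ω) = +2πi·ΣRes):
  Res_{z = 17 i} g(z) = \frac{2 i e^{17 \omega}}{2465}
  Res_{z = 12 i} g(z) = - \frac{i e^{12 \omega}}{870}
  F(ω) = 2πi·ΣRes = \frac{\pi \left(17 - 12 e^{5 \omega}\right) e^{12 \omega}}{7395}

Both cases combine into a single formula in |ω|:

F(ω) = \frac{\pi \left(17 e^{5 \left|{\omega}\right|} - 12\right) e^{- 17 \left|{\omega}\right|}}{7395}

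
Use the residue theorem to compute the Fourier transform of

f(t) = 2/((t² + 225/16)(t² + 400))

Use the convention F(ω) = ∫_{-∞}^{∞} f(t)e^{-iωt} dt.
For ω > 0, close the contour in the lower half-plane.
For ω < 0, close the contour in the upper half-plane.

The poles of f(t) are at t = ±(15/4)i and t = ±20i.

Let g(z) = f(z)e^{-iωz}; for large |z| the factor e^{-iωz} decays in the lower half-plane when ω > 0 and in the upper half-plane when ω < 0.

Case ω > 0 (lower half-plane, clockwise contour ⇒ F(ω) = -2πi·ΣRes):
  Res_{z = - \frac{15 i}{4}} g(z) = \frac{64 i e^{- \frac{15 \omega}{4}}}{92625}
  Res_{z = - 20 i} g(z) = - \frac{4 i e^{- 20 \omega}}{30875}
  F(ω) = -2πi·ΣRes = - \frac{8 \pi e^{- 20 \omega}}{30875} + \frac{128 \pi e^{- \frac{15 \omega}{4}}}{92625}

Case ω < 0 (upper half-plane, counterclockwise contour ⇒ F(ω) = +2πi·ΣRes):
  Res_{z = \frac{15 i}{4}} g(z) = - \frac{64 i e^{\frac{15 \omega}{4}}}{92625}
  Res_{z = 20 i} g(z) = \frac{4 i e^{20 \omega}}{30875}
  F(ω) = 2πi·ΣRes = \frac{8 \pi \left(16 e^{\frac{15 \omega}{4}} - 3 e^{20 \omega}\right)}{92625}

Both cases combine into a single formula in |ω|:

F(ω) = - \frac{8 \pi e^{- 20 \left|{\omega}\right|}}{30875} + \frac{128 \pi e^{- \frac{15 \left|{\omega}\right|}{4}}}{92625}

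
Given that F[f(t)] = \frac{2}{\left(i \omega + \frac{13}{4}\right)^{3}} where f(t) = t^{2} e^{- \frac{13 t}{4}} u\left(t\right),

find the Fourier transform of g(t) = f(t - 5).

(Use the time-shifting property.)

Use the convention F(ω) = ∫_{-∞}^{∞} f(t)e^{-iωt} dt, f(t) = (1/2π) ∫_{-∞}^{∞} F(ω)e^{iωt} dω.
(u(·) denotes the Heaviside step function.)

F[g](ω) = \frac{128 e^{- 5 i \omega}}{\left(4 i \omega + 13\right)^{3}}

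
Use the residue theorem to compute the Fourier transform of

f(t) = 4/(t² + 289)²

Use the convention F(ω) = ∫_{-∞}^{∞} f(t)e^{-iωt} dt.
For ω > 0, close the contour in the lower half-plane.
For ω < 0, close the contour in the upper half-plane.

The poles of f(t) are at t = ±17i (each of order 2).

Let g(z) = f(z)e^{-iωz}; for large |z| the factor e^{-iωz} decays in the lower half-plane when ω > 0 and in the upper half-plane when ω < 0.

Case ω > 0 (lower half-plane, clockwise contour ⇒ F(ω) = -2πi·ΣRes):
  Res_{z = - 17 i} g(z) = \frac{i \left(17 \omega + 1\right) e^{- 17 \omega}}{4913} (pole of order 2)
  F(ω) = -2πi·ΣRes = \frac{2 \pi \left(17 \omega + 1\right) e^{- 17 \omega}}{4913}

Case ω < 0 (upper half-plane, counterclockwise contour ⇒ F(ω) = +2πi·ΣRes):
  Res_{z = 17 i} g(z) = \frac{i \left(17 \omega - 1\right) e^{17 \omega}}{4913} (pole of order 2)
  F(ω) = 2πi·ΣRes = \frac{2 \pi \left(1 - 17 \omega\right) e^{17 \omega}}{4913}

Both cases combine into a single formula in |ω|:

F(ω) = \frac{2 \pi \left(17 \left|{\omega}\right| + 1\right) e^{- 17 \left|{\omega}\right|}}{4913}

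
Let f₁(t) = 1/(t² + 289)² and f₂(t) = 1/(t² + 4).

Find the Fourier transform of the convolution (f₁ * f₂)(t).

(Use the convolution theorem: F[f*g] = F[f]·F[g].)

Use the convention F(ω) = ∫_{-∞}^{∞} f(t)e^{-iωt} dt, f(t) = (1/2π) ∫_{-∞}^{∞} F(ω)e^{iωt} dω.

F[f₁*f₂](ω) = \frac{\pi^{2} \left(17 \left|{\omega}\right| + 1\right) e^{- 19 \left|{\omega}\right|}}{19652}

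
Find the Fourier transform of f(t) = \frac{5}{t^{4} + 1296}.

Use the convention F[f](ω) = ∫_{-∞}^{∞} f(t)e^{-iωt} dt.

F(ω) = \frac{5 \pi e^{- 3 \sqrt{2} \left|{\omega}\right|} \sin{\left(3 \sqrt{2} \left|{\omega}\right| + \frac{\pi}{4} \right)}}{216}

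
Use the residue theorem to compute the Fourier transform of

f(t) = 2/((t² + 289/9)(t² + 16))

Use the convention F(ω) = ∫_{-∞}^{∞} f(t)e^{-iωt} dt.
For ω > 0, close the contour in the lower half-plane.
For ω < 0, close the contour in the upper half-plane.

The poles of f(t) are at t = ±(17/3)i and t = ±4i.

Let g(z) = f(z)e^{-iωz}; for large |z| the factor e^{-iωz} decays in the lower half-plane when ω > 0 and in the upper half-plane when ω < 0.

Case ω > 0 (lower half-plane, clockwise contour ⇒ F(ω) = -2πi·ΣRes):
  Res_{z = - \frac{17 i}{3}} g(z) = - \frac{27 i e^{- \frac{17 \omega}{3}}}{2465}
  Res_{z = - 4 i} g(z) = \frac{9 i e^{- 4 \omega}}{580}
  F(ω) = -2πi·ΣRes = \frac{9 \pi e^{- 4 \omega}}{290} - \frac{54 \pi e^{- \frac{17 \omega}{3}}}{2465}

Case ω < 0 (upper half-plane, counterclockwise contour ⇒ F(ω) = +2πi·ΣRes):
  Res_{z = \frac{17 i}{3}} g(z) = \frac{27 i e^{\frac{17 \omega}{3}}}{2465}
  Res_{z = 4 i} g(z) = - \frac{9 i e^{4 \omega}}{580}
  F(ω) = 2πi·ΣRes = \frac{9 \pi \left(- 12 e^{\frac{17 \omega}{3}} + 17 e^{4 \omega}\right)}{4930}

Both cases combine into a single formula in |ω|:

F(ω) = \frac{9 \pi e^{- 4 \left|{\omega}\right|}}{290} - \frac{54 \pi e^{- \frac{17 \left|{\omega}\right|}{3}}}{2465}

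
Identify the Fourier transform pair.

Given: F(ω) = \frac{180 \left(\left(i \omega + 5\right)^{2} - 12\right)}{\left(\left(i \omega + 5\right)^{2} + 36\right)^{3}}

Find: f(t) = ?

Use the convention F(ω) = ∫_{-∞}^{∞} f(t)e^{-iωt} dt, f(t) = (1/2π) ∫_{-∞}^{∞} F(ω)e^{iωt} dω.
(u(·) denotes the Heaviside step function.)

f(t) = 5 t^{2} e^{- 5 t} \sin{\left(6 t \right)} u\left(t\right)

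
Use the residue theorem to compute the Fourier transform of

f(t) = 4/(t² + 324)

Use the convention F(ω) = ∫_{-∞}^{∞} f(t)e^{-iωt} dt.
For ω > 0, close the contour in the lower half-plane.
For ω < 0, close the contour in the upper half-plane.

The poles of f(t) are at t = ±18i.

Let g(z) = f(z)e^{-iωz}; for large |z| the factor e^{-iωz} decays in the lower half-plane when ω > 0 and in the upper half-plane when ω < 0.

Case ω > 0 (lower half-plane, clockwise contour ⇒ F(ω) = -2πi·ΣRes):
  Res_{z = - 18 i} g(z) = \frac{i e^{- 18 \omega}}{9}
  F(ω) = -2πi·ΣRes = \frac{2 \pi e^{- 18 \omega}}{9}

Case ω < 0 (upper half-plane, counterclockwise contour ⇒ F(ω) = +2πi·ΣRes):
  Res_{z = 18 i} g(z) = - \frac{i e^{18 \omega}}{9}
  F(ω) = 2πi·ΣRes = \frac{2 \pi e^{18 \omega}}{9}

Both cases combine into a single formula in |ω|:

F(ω) = \frac{2 \pi e^{- 18 \left|{\omega}\right|}}{9}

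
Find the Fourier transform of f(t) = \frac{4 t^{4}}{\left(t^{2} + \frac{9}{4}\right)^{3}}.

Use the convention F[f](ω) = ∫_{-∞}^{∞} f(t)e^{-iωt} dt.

F(ω) = \frac{\pi \left(3 \omega^{2} - 10 \left|{\omega}\right| + 4\right) e^{- \frac{3 \left|{\omega}\right|}{2}}}{4}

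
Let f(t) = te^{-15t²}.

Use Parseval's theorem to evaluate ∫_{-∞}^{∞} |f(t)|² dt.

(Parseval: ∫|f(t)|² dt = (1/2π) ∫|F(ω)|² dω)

∫|f(t)|² dt = \frac{\sqrt{30} \sqrt{\pi}}{1800}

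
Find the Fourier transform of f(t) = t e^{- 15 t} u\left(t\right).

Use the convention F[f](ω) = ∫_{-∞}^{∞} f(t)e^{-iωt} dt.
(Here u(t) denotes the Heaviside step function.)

F(ω) = \frac{1}{\left(i \omega + 15\right)^{2}}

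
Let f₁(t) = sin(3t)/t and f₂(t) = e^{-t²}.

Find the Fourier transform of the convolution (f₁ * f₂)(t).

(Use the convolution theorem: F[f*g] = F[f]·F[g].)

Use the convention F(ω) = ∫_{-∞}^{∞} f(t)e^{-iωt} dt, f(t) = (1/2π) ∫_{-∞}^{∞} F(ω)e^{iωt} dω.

F[f₁*f₂](ω) = \begin{cases} \pi^{\frac{3}{2}} e^{- \frac{\omega^{2}}{4}} & \text{for}\: \omega > -3 \wedge \omega < 3 \\0 & \text{otherwise} \end{cases}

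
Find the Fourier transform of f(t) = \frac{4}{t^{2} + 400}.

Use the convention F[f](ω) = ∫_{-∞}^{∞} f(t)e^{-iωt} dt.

F(ω) = \frac{\pi e^{- 20 \left|{\omega}\right|}}{5}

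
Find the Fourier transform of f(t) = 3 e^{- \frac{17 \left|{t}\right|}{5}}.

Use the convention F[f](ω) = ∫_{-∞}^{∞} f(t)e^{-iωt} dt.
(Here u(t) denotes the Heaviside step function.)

F(ω) = \frac{510}{25 \omega^{2} + 289}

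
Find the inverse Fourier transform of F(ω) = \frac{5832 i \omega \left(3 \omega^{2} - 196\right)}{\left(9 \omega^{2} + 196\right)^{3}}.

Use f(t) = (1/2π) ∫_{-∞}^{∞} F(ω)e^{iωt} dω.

f(t) = 6 t e^{- \frac{14 \left|{t}\right|}{3}} \left|{t}\right|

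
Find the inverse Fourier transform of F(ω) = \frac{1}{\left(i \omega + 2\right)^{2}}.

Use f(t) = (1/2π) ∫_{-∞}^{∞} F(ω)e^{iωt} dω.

f(t) = t e^{- 2 t} u\left(t\right)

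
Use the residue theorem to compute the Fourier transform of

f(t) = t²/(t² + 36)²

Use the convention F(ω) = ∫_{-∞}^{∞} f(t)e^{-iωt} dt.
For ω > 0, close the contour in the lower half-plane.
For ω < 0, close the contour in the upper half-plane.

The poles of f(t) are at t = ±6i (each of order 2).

Let g(z) = f(z)e^{-iωz}; for large |z| the factor e^{-iωz} decays in the lower half-plane when ω > 0 and in the upper half-plane when ω < 0.

Case ω > 0 (lower half-plane, clockwise contour ⇒ F(ω) = -2πi·ΣRes):
  Res_{z = - 6 i} g(z) = \frac{i \left(1 - 6 \omega\right) e^{- 6 \omega}}{24} (pole of order 2)
  F(ω) = -2πi·ΣRes = \frac{\pi \left(1 - 6 \omega\right) e^{- 6 \omega}}{12}

Case ω < 0 (upper half-plane, counterclockwise contour ⇒ F(ω) = +2πi·ΣRes):
  Res_{z = 6 i} g(z) = \frac{i \left(- 6 \omega - 1\right) e^{6 \omega}}{24} (pole of order 2)
  F(ω) = 2πi·ΣRes = \frac{\pi \left(6 \omega + 1\right) e^{6 \omega}}{12}

Both cases combine into a single formula in |ω|:

F(ω) = \frac{\pi \left(1 - 6 \left|{\omega}\right|\right) e^{- 6 \left|{\omega}\right|}}{12}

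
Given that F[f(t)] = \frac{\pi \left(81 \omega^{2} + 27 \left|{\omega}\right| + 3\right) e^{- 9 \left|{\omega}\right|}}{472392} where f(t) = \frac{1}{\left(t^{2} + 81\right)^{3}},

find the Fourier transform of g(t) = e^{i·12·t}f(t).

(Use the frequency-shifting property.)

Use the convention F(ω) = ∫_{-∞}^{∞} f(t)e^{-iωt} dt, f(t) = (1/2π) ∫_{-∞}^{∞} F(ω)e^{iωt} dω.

F[g](ω) = \frac{\pi \left(27 \left(\omega - 12\right)^{2} + 9 \left|{\omega - 12}\right| + 1\right) e^{- 9 \left|{\omega - 12}\right|}}{157464}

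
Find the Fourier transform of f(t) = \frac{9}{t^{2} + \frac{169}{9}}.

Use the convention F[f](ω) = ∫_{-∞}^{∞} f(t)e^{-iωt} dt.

F(ω) = \frac{27 \pi e^{- \frac{13 \left|{\omega}\right|}{3}}}{13}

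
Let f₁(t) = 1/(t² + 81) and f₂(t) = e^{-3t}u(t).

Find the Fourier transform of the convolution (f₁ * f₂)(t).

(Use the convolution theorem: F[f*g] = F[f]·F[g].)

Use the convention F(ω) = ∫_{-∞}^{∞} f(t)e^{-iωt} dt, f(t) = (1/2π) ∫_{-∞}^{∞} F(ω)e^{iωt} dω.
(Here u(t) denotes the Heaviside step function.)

F[f₁*f₂](ω) = \frac{\pi e^{- 9 \left|{\omega}\right|}}{9 \left(i \omega + 3\right)}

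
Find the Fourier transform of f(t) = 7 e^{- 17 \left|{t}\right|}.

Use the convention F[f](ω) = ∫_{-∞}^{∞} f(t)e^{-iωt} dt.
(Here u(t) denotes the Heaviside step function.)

F(ω) = \frac{238}{\omega^{2} + 289}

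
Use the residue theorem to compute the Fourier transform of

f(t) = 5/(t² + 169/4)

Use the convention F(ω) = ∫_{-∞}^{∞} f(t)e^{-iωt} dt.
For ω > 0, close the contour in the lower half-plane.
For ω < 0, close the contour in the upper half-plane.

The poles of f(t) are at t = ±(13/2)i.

Let g(z) = f(z)e^{-iωz}; for large |z| the factor e^{-iωz} decays in the lower half-plane when ω > 0 and in the upper half-plane when ω < 0.

Case ω > 0 (lower half-plane, clockwise contour ⇒ F(ω) = -2πi·ΣRes):
  Res_{z = - \frac{13 i}{2}} g(z) = \frac{5 i e^{- \frac{13 \omega}{2}}}{13}
  F(ω) = -2πi·ΣRes = \frac{10 \pi e^{- \frac{13 \omega}{2}}}{13}

Case ω < 0 (upper half-plane, counterclockwise contour ⇒ F(ω) = +2πi·ΣRes):
  Res_{z = \frac{13 i}{2}} g(z) = - \frac{5 i e^{\frac{13 \omega}{2}}}{13}
  F(ω) = 2πi·ΣRes = \frac{10 \pi e^{\frac{13 \omega}{2}}}{13}

Both cases combine into a single formula in |ω|:

F(ω) = \frac{10 \pi e^{- \frac{13 \left|{\omega}\right|}{2}}}{13}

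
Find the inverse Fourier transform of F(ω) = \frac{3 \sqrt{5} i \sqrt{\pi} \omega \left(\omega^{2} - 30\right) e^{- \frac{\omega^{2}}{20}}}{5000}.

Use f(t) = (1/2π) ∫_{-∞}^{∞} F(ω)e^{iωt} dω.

f(t) = 3 t^{3} e^{- 5 t^{2}}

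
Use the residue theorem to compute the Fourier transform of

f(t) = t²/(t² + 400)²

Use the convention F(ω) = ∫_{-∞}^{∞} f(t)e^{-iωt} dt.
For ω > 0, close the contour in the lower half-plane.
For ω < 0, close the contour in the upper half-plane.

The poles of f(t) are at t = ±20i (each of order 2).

Let g(z) = f(z)e^{-iωz}; for large |z| the factor e^{-iωz} decays in the lower half-plane when ω > 0 and in the upper half-plane when ω < 0.

Case ω > 0 (lower half-plane, clockwise contour ⇒ F(ω) = -2πi·ΣRes):
  Res_{z = - 20 i} g(z) = \frac{i \left(1 - 20 \omega\right) e^{- 20 \omega}}{80} (pole of order 2)
  F(ω) = -2πi·ΣRes = \frac{\pi \left(1 - 20 \omega\right) e^{- 20 \omega}}{40}

Case ω < 0 (upper half-plane, counterclockwise contour ⇒ F(ω) = +2πi·ΣRes):
  Res_{z = 20 i} g(z) = \frac{i \left(- 20 \omega - 1\right) e^{20 \omega}}{80} (pole of order 2)
  F(ω) = 2πi·ΣRes = \frac{\pi \left(20 \omega + 1\right) e^{20 \omega}}{40}

Both cases combine into a single formula in |ω|:

F(ω) = \frac{\pi \left(1 - 20 \left|{\omega}\right|\right) e^{- 20 \left|{\omega}\right|}}{40}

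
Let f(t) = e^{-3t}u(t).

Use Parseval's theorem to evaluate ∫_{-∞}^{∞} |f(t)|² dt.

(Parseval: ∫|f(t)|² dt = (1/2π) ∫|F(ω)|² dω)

∫|f(t)|² dt = \frac{1}{6}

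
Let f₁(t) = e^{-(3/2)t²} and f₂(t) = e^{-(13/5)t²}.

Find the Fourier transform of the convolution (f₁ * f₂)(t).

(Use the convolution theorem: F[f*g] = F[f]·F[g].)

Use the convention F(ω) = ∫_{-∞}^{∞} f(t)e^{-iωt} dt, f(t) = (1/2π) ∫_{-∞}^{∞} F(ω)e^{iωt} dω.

F[f₁*f₂](ω) = \frac{\sqrt{390} \pi e^{- \frac{41 \omega^{2}}{156}}}{39}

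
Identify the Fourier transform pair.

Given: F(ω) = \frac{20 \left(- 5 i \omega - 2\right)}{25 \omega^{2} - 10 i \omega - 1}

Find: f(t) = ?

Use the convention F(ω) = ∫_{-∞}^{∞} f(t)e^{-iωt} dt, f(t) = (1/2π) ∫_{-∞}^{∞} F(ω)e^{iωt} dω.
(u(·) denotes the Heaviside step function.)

f(t) = 4 \left(\frac{t}{5} + 1\right) e^{- \frac{t}{5}} u\left(t\right)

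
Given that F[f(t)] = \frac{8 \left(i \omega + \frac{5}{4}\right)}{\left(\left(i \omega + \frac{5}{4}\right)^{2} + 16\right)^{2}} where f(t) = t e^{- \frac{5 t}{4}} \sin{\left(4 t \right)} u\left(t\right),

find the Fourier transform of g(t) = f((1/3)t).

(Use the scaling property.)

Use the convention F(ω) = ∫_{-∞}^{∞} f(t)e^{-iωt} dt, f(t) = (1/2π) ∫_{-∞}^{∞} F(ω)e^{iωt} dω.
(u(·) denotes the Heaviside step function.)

F[g](ω) = \frac{1536 \left(12 i \omega + 5\right)}{\left(\left(12 i \omega + 5\right)^{2} + 256\right)^{2}}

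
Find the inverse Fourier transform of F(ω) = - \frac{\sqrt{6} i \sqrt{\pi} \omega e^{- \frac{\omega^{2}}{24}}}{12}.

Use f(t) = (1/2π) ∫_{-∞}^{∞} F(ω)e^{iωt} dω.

f(t) = 6 t e^{- 6 t^{2}}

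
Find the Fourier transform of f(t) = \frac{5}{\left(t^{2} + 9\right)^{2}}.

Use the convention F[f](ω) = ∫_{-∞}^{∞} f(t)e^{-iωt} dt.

F(ω) = \frac{5 \pi \left(3 \left|{\omega}\right| + 1\right) e^{- 3 \left|{\omega}\right|}}{54}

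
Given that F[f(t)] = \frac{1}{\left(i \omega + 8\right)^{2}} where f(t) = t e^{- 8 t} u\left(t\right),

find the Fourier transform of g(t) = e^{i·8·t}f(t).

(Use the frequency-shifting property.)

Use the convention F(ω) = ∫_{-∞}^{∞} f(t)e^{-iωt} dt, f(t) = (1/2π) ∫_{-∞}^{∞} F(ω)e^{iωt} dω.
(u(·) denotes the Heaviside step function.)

F[g](ω) = \frac{1}{\left(i \left(\omega - 8\right) + 8\right)^{2}}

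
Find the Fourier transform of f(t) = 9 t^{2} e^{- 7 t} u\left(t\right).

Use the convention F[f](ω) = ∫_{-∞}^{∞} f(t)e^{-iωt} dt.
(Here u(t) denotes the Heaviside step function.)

F(ω) = \frac{18}{\left(i \omega + 7\right)^{3}}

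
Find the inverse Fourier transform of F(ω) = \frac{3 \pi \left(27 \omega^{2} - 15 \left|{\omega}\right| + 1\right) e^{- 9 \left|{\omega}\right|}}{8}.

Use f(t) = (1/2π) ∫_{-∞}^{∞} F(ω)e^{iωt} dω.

f(t) = \frac{9 t^{4}}{\left(t^{2} + 81\right)^{3}}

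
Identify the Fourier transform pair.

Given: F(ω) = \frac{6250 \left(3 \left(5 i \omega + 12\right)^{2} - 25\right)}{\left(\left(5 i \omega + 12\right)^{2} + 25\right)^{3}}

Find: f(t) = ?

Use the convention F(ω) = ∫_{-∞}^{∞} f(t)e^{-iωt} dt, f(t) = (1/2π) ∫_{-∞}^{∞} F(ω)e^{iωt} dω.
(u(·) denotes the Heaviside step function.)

f(t) = 5 t^{2} e^{- \frac{12 t}{5}} \sin{\left(t \right)} u\left(t\right)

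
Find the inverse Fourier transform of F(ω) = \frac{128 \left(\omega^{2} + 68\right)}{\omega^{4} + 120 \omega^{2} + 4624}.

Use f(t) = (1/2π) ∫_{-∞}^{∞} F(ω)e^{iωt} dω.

f(t) = 8 e^{- 8 \left|{t}\right|} \cos{\left(2 \left|{t}\right| \right)}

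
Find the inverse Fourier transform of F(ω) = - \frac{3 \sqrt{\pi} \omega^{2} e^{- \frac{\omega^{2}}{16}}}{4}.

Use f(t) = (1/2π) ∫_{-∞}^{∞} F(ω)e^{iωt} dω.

f(t) = 6 \left(16 t^{2} - 2\right) e^{- 4 t^{2}}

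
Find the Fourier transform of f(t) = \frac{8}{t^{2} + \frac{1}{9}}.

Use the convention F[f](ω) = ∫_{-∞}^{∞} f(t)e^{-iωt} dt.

F(ω) = 24 \pi e^{- \frac{\left|{\omega}\right|}{3}}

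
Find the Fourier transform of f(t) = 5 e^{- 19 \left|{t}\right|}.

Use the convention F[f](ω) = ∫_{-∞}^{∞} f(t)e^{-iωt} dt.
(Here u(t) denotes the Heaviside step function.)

F(ω) = \frac{190}{\omega^{2} + 361}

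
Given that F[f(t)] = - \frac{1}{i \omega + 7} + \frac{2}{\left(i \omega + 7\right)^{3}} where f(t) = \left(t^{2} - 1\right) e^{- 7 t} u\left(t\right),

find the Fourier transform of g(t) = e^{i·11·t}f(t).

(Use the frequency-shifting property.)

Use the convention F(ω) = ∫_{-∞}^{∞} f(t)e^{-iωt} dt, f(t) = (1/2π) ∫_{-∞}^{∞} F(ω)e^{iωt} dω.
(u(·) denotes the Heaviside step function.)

F[g](ω) = \frac{2 i \left(\omega - 11\right) - \left(i \left(\omega - 11\right) + 7\right)^{3} + 14}{\left(i \left(\omega - 11\right) + 7\right)^{4}}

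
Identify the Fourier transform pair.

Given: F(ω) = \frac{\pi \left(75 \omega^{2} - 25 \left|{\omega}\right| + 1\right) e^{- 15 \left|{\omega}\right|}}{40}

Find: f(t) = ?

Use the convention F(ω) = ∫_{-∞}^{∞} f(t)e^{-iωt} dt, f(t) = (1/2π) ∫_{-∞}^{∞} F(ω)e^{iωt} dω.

f(t) = \frac{t^{4}}{\left(t^{2} + 225\right)^{3}}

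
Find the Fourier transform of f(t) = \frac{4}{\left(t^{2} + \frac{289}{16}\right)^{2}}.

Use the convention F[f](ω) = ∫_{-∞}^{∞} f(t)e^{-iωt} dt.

F(ω) = \frac{32 \pi \left(17 \left|{\omega}\right| + 4\right) e^{- \frac{17 \left|{\omega}\right|}{4}}}{4913}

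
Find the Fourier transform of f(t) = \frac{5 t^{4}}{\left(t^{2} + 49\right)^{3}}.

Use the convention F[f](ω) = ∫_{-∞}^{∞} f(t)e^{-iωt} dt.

F(ω) = \frac{5 \pi \left(49 \omega^{2} - 35 \left|{\omega}\right| + 3\right) e^{- 7 \left|{\omega}\right|}}{56}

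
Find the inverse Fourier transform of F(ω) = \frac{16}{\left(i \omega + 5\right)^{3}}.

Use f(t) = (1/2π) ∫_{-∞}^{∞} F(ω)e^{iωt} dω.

f(t) = 8 t^{2} e^{- 5 t} u\left(t\right)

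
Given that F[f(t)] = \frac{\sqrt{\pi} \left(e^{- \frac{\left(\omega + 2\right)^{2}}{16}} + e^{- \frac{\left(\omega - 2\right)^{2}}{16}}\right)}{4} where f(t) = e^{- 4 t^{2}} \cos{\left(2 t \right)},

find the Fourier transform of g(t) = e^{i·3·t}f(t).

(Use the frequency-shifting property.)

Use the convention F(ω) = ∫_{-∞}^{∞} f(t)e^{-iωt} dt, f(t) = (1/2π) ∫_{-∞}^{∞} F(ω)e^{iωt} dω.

F[g](ω) = \frac{\sqrt{\pi} \left(e^{\frac{\omega}{2}} + e^{\frac{3}{2}}\right) e^{- \frac{\omega^{2}}{16} + \frac{\omega}{8} - \frac{25}{16}}}{4}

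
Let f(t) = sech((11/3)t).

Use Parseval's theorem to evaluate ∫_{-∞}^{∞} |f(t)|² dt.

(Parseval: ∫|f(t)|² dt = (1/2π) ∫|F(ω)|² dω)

∫|f(t)|² dt = \frac{6}{11}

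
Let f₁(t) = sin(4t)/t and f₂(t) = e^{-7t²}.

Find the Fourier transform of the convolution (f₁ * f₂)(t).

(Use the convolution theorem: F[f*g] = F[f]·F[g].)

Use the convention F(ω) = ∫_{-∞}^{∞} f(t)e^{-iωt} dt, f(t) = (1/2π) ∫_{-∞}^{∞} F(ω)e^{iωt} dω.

F[f₁*f₂](ω) = \begin{cases} \frac{\sqrt{7} \pi^{\frac{3}{2}} e^{- \frac{\omega^{2}}{28}}}{7} & \text{for}\: \omega > -4 \wedge \omega < 4 \\0 & \text{otherwise} \end{cases}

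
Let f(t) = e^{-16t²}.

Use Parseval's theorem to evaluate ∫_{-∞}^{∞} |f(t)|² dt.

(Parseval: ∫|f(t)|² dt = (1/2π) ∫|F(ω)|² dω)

∫|f(t)|² dt = \frac{\sqrt{2} \sqrt{\pi}}{8}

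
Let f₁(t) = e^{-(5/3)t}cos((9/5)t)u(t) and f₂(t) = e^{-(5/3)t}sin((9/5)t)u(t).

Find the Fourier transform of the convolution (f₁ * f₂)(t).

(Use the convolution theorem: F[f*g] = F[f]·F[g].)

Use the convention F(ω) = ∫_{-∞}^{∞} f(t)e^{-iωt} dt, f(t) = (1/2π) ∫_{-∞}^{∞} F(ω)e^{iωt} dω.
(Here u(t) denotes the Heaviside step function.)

F[f₁*f₂](ω) = \frac{30375 \left(3 i \omega + 5\right)}{\left(25 \left(3 i \omega + 5\right)^{2} + 729\right)^{2}}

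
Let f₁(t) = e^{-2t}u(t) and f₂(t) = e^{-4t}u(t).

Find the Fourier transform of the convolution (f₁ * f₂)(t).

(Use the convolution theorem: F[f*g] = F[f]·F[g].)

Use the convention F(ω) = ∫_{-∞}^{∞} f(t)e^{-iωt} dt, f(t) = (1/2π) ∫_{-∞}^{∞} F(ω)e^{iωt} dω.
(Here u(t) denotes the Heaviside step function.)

F[f₁*f₂](ω) = \frac{1}{\left(i \omega + 2\right) \left(i \omega + 4\right)}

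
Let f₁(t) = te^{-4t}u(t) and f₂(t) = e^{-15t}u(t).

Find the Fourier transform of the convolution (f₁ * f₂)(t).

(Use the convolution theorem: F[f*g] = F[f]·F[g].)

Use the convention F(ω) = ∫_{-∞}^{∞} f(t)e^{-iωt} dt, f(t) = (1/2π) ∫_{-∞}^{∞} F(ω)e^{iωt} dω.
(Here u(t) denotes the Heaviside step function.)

F[f₁*f₂](ω) = \frac{1}{\left(i \omega + 4\right)^{2} \left(i \omega + 15\right)}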